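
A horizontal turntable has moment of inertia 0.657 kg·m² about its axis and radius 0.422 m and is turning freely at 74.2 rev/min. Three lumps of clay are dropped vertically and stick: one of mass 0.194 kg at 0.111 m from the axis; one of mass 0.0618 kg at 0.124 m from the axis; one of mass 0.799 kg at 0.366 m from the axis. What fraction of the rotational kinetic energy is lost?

fraction ≈ 0.144

No external torque acts about the axis; L_before = L_after.
Added inertia Σmr² = (0.194)(0.111)² + (0.0618)(0.124)² + (0.799)(0.366)² = 0.1104 kg·m²; I_f = 0.6570 + 0.1104 = 0.7674 kg·m².
ω_f = I_p ω_i / I_f = (0.6570)(74.2) / 0.7674 = 63.53 rpm.
KE_i = ½(0.6570)(7.770 rad/s)² = 19.83 J; KE_f = ½(0.7674)(6.653)² = 16.98 J.
Fraction lost = 0.1438.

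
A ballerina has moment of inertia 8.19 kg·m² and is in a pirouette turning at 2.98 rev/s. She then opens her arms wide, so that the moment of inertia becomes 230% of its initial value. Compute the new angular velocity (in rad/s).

ω₂ ≈ 8.14 rad/s

No external torque acts about the spin axis, so angular momentum is conserved.
I₂ = 2.30 × 8.19 = 18.84 kg·m².
ω₂ = I₁ω₁ / I₂ = (8.190)(2.98 rev/s) / (18.84) = 1.296 rev/s = 8.141 rad/s.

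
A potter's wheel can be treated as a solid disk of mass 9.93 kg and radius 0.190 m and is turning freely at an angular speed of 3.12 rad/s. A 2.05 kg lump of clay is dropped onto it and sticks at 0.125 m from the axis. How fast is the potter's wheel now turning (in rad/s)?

ω_f ≈ 2.65 rad/s

The added mass arrives with no angular momentum about the axis, and any external torque about the axis is negligible, so the system's angular momentum is conserved.
I_p = ½(9.93)(0.190)² = 0.1792 kg·m².
Added inertia Σmr² = (2.05)(0.125)² = 0.03203 kg·m²; I_f = 0.1792 + 0.03203 = 0.2113 kg·m².
ω_f = I_p ω_i / I_f = (0.1792)(3.12) / 0.2113 = 2.647 rad/s.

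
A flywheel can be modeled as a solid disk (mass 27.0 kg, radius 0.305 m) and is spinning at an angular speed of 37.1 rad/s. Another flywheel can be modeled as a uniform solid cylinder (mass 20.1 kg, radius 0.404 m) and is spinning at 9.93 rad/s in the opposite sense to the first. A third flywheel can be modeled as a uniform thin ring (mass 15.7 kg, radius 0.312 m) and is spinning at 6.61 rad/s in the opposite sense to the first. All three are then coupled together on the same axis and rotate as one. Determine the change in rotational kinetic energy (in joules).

ΔKE ≈ -932 J

No external torque acts about the common axis, so total angular momentum is conserved.
Moments of inertia: I_A = ½(27.0)(0.305)² = 1.256 kg·m²; I_B = ½(20.1)(0.404)² = 1.640 kg·m²; I_C = (15.7)(0.312)² = 1.528 kg·m².
Taking A's sense as positive: L = (1.256)(37.1) − (1.640)(9.93) − (1.528)(6.61) = 20.20 kg·m²·rad/s.
Combined I = 1.256 + 1.640 + 1.528 = 4.424 kg·m².
ω_f = L / I = 20.20 / 4.424 = 4.566 rad/s.
KE_i = ½ΣIω² = 978.5 J; KE_f = ½(4.424)(4.566)² = 46.12 J.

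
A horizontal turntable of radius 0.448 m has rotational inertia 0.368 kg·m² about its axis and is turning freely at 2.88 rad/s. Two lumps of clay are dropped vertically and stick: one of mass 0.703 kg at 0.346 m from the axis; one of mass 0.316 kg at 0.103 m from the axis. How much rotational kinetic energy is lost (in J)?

energy lost ≈ 0.293 J

No external torque acts about the axis; L_before = L_after.
Added inertia Σmr² = (0.703)(0.346)² + (0.316)(0.103)² = 0.08751 kg·m²; I_f = 0.3680 + 0.08751 = 0.4555 kg·m².
ω_f = I_p ω_i / I_f = (0.3680)(2.88) / 0.4555 = 2.327 rad/s.
KE_i = ½(0.3680)(2.880 rad/s)² = 1.526 J; KE_f = ½(0.4555)(2.327)² = 1.233 J.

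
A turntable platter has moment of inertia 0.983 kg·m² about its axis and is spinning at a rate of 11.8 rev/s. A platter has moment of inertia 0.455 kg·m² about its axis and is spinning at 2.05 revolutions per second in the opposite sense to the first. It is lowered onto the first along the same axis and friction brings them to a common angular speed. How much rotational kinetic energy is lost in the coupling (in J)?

No external torque acts about the common axis, so total angular momentum is conserved.
Taking A's sense as positive: L = (0.9830)(11.8) − (0.4550)(2.05) = 10.67 kg·m²·rev/s.
Combined I = 0.9830 + 0.4550 = 1.438 kg·m².
ω_f = L / I = 10.67 / 1.438 = 7.418 rev/s.
KE_i = ½ΣIω² = 2740 J; KE_f = ½(1.438)(46.61)² = 1562 J.

ΔKE lost ≈ 1180 J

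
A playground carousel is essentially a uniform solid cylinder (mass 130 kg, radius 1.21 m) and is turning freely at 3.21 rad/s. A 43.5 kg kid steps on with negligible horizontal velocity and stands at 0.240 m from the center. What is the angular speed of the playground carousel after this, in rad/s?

ω_f ≈ 3.13 rad/s

The added mass arrives with no angular momentum about the center, and any external torque about the center is negligible, so the system's angular momentum is conserved.
I_p = ½(130)(1.21)² = 95.17 kg·m².
Added inertia Σmr² = (43.5)(0.240)² = 2.506 kg·m²; I_f = 95.17 + 2.506 = 97.67 kg·m².
ω_f = I_p ω_i / I_f = (95.17)(3.21) / 97.67 = 3.128 rad/s.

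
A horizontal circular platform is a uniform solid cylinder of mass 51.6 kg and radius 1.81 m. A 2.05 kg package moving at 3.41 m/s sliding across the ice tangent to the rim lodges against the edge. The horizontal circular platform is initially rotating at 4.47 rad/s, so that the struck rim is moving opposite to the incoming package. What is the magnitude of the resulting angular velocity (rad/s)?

|ω_f| ≈ 4.00 rad/s

The axle reaction passes through the central axle and exerts no torque about it; angular momentum about the central axle is conserved through the impact.
I_p = ½(51.6)(1.81)² = 84.52 kg·m². Taking the sense of the package's angular momentum as positive, L_{package} = m v R = (2.05)(3.41)(1.81) = 12.65 kg·m²/s.
L_i = −I_p ω_p + m v R = −(84.52)(4.47) + 12.65 = -365.2 kg·m²/s.
After sticking, I_f = I_p + m R² = 84.52 + (2.05)(1.81)² = 91.24 kg·m².
ω_f = L_i / I_f = -365.2 / 91.24 = -4.002 rad/s.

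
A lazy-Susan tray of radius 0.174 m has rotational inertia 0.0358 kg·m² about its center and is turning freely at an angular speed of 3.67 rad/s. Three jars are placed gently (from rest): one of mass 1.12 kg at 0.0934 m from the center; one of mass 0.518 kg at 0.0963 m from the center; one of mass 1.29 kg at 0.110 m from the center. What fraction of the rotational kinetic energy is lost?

No external torque acts about the center; L_before = L_after.
Added inertia Σmr² = (1.12)(0.0934)² + (0.518)(0.0963)² + (1.29)(0.110)² = 0.03018 kg·m²; I_f = 0.03580 + 0.03018 = 0.06598 kg·m².
ω_f = I_p ω_i / I_f = (0.03580)(3.67) / 0.06598 = 1.991 rad/s.
KE_i = ½(0.03580)(3.670 rad/s)² = 0.2411 J; KE_f = ½(0.06598)(1.991)² = 0.1308 J.
Fraction lost = 0.4574.

fraction ≈ 0.457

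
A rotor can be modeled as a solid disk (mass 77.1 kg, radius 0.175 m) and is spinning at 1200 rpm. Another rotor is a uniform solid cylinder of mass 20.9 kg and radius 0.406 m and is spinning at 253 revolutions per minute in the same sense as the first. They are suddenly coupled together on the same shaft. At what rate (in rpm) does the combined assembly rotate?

The coupling torques are internal; angular momentum about the shared axis is conserved.
Moments of inertia: I_A = ½(77.1)(0.175)² = 1.181 kg·m²; I_B = ½(20.9)(0.406)² = 1.723 kg·m².
Taking A's sense as positive: L = (1.181)(1200) + (1.723)(253) = 1853 kg·m²·rpm.
Combined I = 1.181 + 1.723 = 2.903 kg·m².
ω_f = L / I = 1853 / 2.903 = 638.1 rpm.

|ω_f| ≈ 638 rpm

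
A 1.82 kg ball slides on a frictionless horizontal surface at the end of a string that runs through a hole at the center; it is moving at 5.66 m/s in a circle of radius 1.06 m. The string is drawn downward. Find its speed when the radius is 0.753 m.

Central (radial) force ⇒ zero torque about the center ⇒ m v r is constant.
v₂ = v₁ r₁ / r₂ = (5.66)(1.06) / (0.753) = 7.968 m/s.

v₂ ≈ 7.97 m/s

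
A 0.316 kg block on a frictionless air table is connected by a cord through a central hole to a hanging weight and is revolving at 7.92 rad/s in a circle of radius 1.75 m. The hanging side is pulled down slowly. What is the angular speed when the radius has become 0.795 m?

ω₂ ≈ 38.4 rad/s

The constraining force is radial, so m r² ω about the center is conserved.
ω₂ = ω₁ (r₁/r₂)² = (7.92)(1.75/0.795)² = 38.38 rad/s.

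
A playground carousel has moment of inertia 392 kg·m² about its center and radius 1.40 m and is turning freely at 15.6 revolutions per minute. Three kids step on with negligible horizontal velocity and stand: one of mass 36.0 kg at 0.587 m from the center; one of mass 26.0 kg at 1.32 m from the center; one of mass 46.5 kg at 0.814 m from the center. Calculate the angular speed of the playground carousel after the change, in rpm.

The added mass arrives with no angular momentum about the center, and any external torque about the center is negligible, so the system's angular momentum is conserved.
Added inertia Σmr² = (36.0)(0.587)² + (26.0)(1.32)² + (46.5)(0.814)² = 88.52 kg·m²; I_f = 392.0 + 88.52 = 480.5 kg·m².
ω_f = I_p ω_i / I_f = (392.0)(15.6) / 480.5 = 12.73 rpm.

ω_f ≈ 12.7 rpm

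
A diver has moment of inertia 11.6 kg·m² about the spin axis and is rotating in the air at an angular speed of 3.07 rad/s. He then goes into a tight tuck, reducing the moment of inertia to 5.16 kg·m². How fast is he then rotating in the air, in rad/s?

ω₂ ≈ 6.90 rad/s

No external torque acts about the spin axis, so angular momentum is conserved.
ω₂ = I₁ω₁ / I₂ = (11.60)(3.07 rad/s) / (5.160) = 6.902 rad/s.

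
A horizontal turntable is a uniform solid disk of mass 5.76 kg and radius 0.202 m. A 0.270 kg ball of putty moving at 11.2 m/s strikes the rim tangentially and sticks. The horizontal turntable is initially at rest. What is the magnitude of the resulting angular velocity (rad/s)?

The axle reaction passes through the axle and exerts no torque about it; angular momentum about the axle is conserved through the impact.
I_p = ½(5.76)(0.202)² = 0.1175 kg·m². Taking the sense of the ball of putty's angular momentum as positive, L_{ball} = m v R = (0.270)(11.2)(0.202) = 0.6108 kg·m²/s.
L_i = 0 + 0.6108 = 0.6108 kg·m²/s.
After sticking, I_f = I_p + m R² = 0.1175 + (0.270)(0.202)² = 0.1285 kg·m².
ω_f = L_i / I_f = 0.6108 / 0.1285 = 4.752 rad/s.

|ω_f| ≈ 4.75 rad/s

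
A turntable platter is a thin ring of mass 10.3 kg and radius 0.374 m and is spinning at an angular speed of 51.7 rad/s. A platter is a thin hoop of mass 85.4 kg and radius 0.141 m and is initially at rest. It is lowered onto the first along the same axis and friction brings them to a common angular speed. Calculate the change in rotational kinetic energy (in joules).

No external torque acts about the common axis, so total angular momentum is conserved.
Moments of inertia: I_A = (10.3)(0.374)² = 1.441 kg·m²; I_B = (85.4)(0.141)² = 1.698 kg·m².
Taking A's sense as positive: L = (1.441)(51.7) = 74.49 kg·m²·rad/s.
Combined I = 1.441 + 1.698 = 3.139 kg·m².
ω_f = L / I = 74.49 / 3.139 = 23.73 rad/s.
KE_i = ½ΣIω² = 1925 J; KE_f = ½(3.139)(23.73)² = 883.9 J.

ΔKE ≈ -1040 J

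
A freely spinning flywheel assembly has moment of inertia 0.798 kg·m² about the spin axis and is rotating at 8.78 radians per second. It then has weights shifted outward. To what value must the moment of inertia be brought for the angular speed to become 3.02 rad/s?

I₂ ≈ 2.32 kg·m²

No external torque acts about the spin axis, so angular momentum is conserved.
I₂ = I₁ω₁ / ω₂ = (0.798)(8.78) / (3.02) = 2.320 kg·m².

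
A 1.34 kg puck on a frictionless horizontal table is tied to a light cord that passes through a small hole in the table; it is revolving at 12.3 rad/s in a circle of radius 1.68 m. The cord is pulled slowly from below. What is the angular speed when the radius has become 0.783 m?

ω₂ ≈ 56.6 rad/s

The constraining force is radial, so m r² ω about the center is conserved.
ω₂ = ω₁ (r₁/r₂)² = (12.3)(1.68/0.783)² = 56.62 rad/s.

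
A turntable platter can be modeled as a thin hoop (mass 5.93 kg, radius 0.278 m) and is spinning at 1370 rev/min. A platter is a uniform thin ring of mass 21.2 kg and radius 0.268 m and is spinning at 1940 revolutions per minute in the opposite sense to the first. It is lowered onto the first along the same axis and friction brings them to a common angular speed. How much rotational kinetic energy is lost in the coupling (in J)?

No external torque acts about the common axis, so total angular momentum is conserved.
Moments of inertia: I_A = (5.93)(0.278)² = 0.4583 kg·m²; I_B = (21.2)(0.268)² = 1.523 kg·m².
Taking A's sense as positive: L = (0.4583)(1370) − (1.523)(1940) = -2326 kg·m²·rpm.
Combined I = 0.4583 + 1.523 = 1.981 kg·m².
ω_f = L / I = -2326 / 1.981 = -1174 rpm.
KE_i = ½ΣIω² = 36140 J; KE_f = ½(1.981)(123.0)² = 14980 J.

ΔKE lost ≈ 21200 J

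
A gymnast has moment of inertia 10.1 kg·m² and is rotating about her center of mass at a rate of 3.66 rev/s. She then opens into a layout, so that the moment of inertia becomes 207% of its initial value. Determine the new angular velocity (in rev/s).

ω₂ ≈ 1.77 rev/s

With no external torque about the axis, L is conserved: I₁ω₁ = I₂ω₂.
I₂ = 2.07 × 10.1 = 20.91 kg·m².
ω₂ = I₁ω₁ / I₂ = (10.10)(3.66 rev/s) / (20.91) = 1.768 rev/s.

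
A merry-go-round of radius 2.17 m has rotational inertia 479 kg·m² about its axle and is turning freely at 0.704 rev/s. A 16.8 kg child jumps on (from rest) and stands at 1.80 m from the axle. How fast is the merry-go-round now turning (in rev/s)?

The added mass arrives with no angular momentum about the axle, and any external torque about the axle is negligible, so the system's angular momentum is conserved.
Added inertia Σmr² = (16.8)(1.80)² = 54.43 kg·m²; I_f = 479.0 + 54.43 = 533.4 kg·m².
ω_f = I_p ω_i / I_f = (479.0)(0.704) / 533.4 = 0.6322 rev/s.

ω_f ≈ 0.632 rev/s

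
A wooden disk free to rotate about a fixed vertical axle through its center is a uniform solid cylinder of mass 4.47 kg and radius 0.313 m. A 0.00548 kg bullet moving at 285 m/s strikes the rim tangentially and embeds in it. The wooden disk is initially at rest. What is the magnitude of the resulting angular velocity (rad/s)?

About the axle the impulsive forces during the collision are internal, so angular momentum about that axis is conserved.
I_p = ½(4.47)(0.313)² = 0.2190 kg·m². Taking the sense of the bullet's angular momentum as positive, L_{bullet} = m v R = (0.00548)(285)(0.313) = 0.4888 kg·m²/s.
L_i = 0 + 0.4888 = 0.4888 kg·m²/s.
After sticking, I_f = I_p + m R² = 0.2190 + (0.00548)(0.313)² = 0.2195 kg·m².
ω_f = L_i / I_f = 0.4888 / 0.2195 = 2.227 rad/s.

|ω_f| ≈ 2.23 rad/s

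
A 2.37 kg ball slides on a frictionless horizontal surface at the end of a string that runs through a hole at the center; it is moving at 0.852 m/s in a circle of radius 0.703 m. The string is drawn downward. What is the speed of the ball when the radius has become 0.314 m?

v₂ ≈ 1.91 m/s

Central (radial) force ⇒ zero torque about the center ⇒ m v r is constant.
v₂ = v₁ r₁ / r₂ = (0.852)(0.703) / (0.314) = 1.908 m/s.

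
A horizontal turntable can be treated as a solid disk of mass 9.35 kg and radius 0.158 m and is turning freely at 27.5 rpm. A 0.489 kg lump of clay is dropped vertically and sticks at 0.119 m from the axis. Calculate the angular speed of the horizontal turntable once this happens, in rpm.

ω_f ≈ 26.0 rpm

No external torque acts about the axis; L_before = L_after.
I_p = ½(9.35)(0.158)² = 0.1167 kg·m².
Added inertia Σmr² = (0.489)(0.119)² = 0.006925 kg·m²; I_f = 0.1167 + 0.006925 = 0.1236 kg·m².
ω_f = I_p ω_i / I_f = (0.1167)(27.5) / 0.1236 = 25.96 rpm.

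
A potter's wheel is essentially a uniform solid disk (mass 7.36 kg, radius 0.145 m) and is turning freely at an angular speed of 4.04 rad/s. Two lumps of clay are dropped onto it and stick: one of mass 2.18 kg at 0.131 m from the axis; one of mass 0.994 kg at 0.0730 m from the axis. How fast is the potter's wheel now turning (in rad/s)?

No external torque acts about the axis; L_before = L_after.
I_p = ½(7.36)(0.145)² = 0.07737 kg·m².
Added inertia Σmr² = (2.18)(0.131)² + (0.994)(0.0730)² = 0.04271 kg·m²; I_f = 0.07737 + 0.04271 = 0.1201 kg·m².
ω_f = I_p ω_i / I_f = (0.07737)(4.04) / 0.1201 = 2.603 rad/s.

ω_f ≈ 2.60 rad/s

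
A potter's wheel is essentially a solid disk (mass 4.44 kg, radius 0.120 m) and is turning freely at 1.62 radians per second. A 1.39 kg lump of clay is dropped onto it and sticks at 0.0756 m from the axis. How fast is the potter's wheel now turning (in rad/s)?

The added mass arrives with no angular momentum about the axis, and any external torque about the axis is negligible, so the system's angular momentum is conserved.
I_p = ½(4.44)(0.120)² = 0.03197 kg·m².
Added inertia Σmr² = (1.39)(0.0756)² = 0.007944 kg·m²; I_f = 0.03197 + 0.007944 = 0.03991 kg·m².
ω_f = I_p ω_i / I_f = (0.03197)(1.62) / 0.03991 = 1.298 rad/s.

ω_f ≈ 1.30 rad/s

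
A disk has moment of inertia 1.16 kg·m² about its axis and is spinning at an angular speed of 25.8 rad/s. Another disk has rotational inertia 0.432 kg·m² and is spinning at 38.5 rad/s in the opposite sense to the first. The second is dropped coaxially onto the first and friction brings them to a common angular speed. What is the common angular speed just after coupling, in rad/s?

|ω_f| ≈ 8.35 rad/s

No external torque acts about the common axis, so total angular momentum is conserved.
Taking A's sense as positive: L = (1.160)(25.8) − (0.4320)(38.5) = 13.30 kg·m²·rad/s.
Combined I = 1.160 + 0.4320 = 1.592 kg·m².
ω_f = L / I = 13.30 / 1.592 = 8.352 rad/s.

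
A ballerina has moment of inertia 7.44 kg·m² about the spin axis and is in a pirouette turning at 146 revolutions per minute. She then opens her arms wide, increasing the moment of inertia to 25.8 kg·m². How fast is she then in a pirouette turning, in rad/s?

ω₂ ≈ 4.41 rad/s

With no external torque about the axis, L is conserved: I₁ω₁ = I₂ω₂.
ω₂ = I₁ω₁ / I₂ = (7.440)(146 rpm) / (25.80) = 42.10 rpm = 4.409 rad/s.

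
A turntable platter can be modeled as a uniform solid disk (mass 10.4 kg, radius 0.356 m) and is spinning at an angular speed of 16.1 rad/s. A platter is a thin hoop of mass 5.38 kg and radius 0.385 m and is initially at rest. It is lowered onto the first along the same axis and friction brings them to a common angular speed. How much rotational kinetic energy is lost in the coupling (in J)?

ΔKE lost ≈ 46.8 J

No external torque acts about the common axis, so total angular momentum is conserved.
Moments of inertia: I_A = ½(10.4)(0.356)² = 0.6590 kg·m²; I_B = (5.38)(0.385)² = 0.7975 kg·m².
Taking A's sense as positive: L = (0.6590)(16.1) = 10.61 kg·m²·rad/s.
Combined I = 0.6590 + 0.7975 = 1.456 kg·m².
ω_f = L / I = 10.61 / 1.456 = 7.285 rad/s.
KE_i = ½ΣIω² = 85.41 J; KE_f = ½(1.456)(7.285)² = 38.65 J.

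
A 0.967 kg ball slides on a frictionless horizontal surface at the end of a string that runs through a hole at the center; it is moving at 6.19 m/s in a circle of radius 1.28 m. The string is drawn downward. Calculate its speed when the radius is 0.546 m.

Central (radial) force ⇒ zero torque about the center ⇒ m v r is constant.
v₂ = v₁ r₁ / r₂ = (6.19)(1.28) / (0.546) = 14.51 m/s.

v₂ ≈ 14.5 m/s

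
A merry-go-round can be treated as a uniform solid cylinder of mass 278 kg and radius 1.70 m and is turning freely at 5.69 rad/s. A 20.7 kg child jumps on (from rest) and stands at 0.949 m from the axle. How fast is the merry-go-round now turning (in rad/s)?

ω_f ≈ 5.44 rad/s

The added mass arrives with no angular momentum about the axle, and any external torque about the axle is negligible, so the system's angular momentum is conserved.
I_p = ½(278)(1.70)² = 401.7 kg·m².
Added inertia Σmr² = (20.7)(0.949)² = 18.64 kg·m²; I_f = 401.7 + 18.64 = 420.4 kg·m².
ω_f = I_p ω_i / I_f = (401.7)(5.69) / 420.4 = 5.438 rad/s.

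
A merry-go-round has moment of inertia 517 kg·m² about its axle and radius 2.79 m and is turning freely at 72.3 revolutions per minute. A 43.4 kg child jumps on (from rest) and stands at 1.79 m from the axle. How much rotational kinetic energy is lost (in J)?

No external torque acts about the axle; L_before = L_after.
Added inertia Σmr² = (43.4)(1.79)² = 139.1 kg·m²; I_f = 517.0 + 139.1 = 656.1 kg·m².
ω_f = I_p ω_i / I_f = (517.0)(72.3) / 656.1 = 56.98 rpm.
KE_i = ½(517.0)(7.571 rad/s)² = 14820 J; KE_f = ½(656.1)(5.966)² = 11680 J.

energy lost ≈ 3140 J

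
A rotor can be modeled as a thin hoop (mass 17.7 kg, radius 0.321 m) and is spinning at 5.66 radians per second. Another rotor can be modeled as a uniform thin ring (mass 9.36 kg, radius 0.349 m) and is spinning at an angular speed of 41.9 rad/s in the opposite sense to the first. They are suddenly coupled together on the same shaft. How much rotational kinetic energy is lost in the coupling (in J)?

The coupling torques are internal; angular momentum about the shared axis is conserved.
Moments of inertia: I_A = (17.7)(0.321)² = 1.824 kg·m²; I_B = (9.36)(0.349)² = 1.140 kg·m².
Taking A's sense as positive: L = (1.824)(5.66) − (1.140)(41.9) = -37.45 kg·m²·rad/s.
Combined I = 1.824 + 1.140 = 2.964 kg·m².
ω_f = L / I = -37.45 / 2.964 = -12.63 rad/s.
KE_i = ½ΣIω² = 1030 J; KE_f = ½(2.964)(12.63)² = 236.5 J.

ΔKE lost ≈ 793 J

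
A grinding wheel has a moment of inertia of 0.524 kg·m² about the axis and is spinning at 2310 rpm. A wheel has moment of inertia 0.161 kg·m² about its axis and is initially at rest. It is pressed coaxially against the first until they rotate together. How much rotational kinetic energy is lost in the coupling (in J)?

ΔKE lost ≈ 3600 J

No external torque acts about the common axis, so total angular momentum is conserved.
Taking A's sense as positive: L = (0.5240)(2310) = 1210 kg·m²·rpm.
Combined I = 0.5240 + 0.1610 = 0.6850 kg·m².
ω_f = L / I = 1210 / 0.6850 = 1767 rpm.
KE_i = ½ΣIω² = 15330 J; KE_f = ½(0.6850)(185.0)² = 11730 J.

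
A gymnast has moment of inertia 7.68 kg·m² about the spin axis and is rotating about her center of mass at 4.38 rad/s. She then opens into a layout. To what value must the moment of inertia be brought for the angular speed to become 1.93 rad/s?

With no external torque about the axis, L is conserved: I₁ω₁ = I₂ω₂.
I₂ = I₁ω₁ / ω₂ = (7.68)(4.38) / (1.93) = 17.43 kg·m².

I₂ ≈ 17.4 kg·m²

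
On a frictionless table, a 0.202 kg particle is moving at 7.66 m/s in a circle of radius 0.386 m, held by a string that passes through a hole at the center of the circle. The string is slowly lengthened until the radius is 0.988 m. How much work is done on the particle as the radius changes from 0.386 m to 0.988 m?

W ≈ -5.02 J

Central (radial) force ⇒ zero torque about the center ⇒ m v r is constant.
v₂ = v₁ r₁ / r₂ = (7.66)(0.386) / (0.988) = 2.993 m/s.
W = ΔKE = ½m(v₂² − v₁²) = -5.022 J.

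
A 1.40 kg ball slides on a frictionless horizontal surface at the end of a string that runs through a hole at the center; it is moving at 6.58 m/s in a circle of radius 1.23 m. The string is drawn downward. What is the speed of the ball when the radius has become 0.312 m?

Central (radial) force ⇒ zero torque about the center ⇒ m v r is constant.
v₂ = v₁ r₁ / r₂ = (6.58)(1.23) / (0.312) = 25.94 m/s.

v₂ ≈ 25.9 m/s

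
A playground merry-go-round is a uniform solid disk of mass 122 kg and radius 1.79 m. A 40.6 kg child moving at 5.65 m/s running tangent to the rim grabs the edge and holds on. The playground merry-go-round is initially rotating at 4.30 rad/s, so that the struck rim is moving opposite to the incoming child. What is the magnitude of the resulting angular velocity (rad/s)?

The axle reaction passes through the axle and exerts no torque about it; angular momentum about the axle is conserved through the impact.
I_p = ½(122)(1.79)² = 195.5 kg·m². Taking the sense of the child's angular momentum as positive, L_{child} = m v R = (40.6)(5.65)(1.79) = 410.6 kg·m²/s.
L_i = −I_p ω_p + m v R = −(195.5)(4.30) + 410.6 = -429.8 kg·m²/s.
After sticking, I_f = I_p + m R² = 195.5 + (40.6)(1.79)² = 325.5 kg·m².
ω_f = L_i / I_f = -429.8 / 325.5 = -1.320 rad/s.

|ω_f| ≈ 1.32 rad/s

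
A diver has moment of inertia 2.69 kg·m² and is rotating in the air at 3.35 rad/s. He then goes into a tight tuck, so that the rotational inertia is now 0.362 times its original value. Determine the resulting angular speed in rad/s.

ω₂ ≈ 9.25 rad/s

With no external torque about the axis, L is conserved: I₁ω₁ = I₂ω₂.
I₂ = 0.362 × 2.69 = 0.9738 kg·m².
ω₂ = I₁ω₁ / I₂ = (2.690)(3.35 rad/s) / (0.9738) = 9.254 rad/s.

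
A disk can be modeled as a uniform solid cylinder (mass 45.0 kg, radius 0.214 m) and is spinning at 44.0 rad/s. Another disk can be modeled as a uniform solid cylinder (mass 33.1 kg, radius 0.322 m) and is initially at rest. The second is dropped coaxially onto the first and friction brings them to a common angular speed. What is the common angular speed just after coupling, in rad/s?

|ω_f| ≈ 16.5 rad/s

No external torque acts about the common axis, so total angular momentum is conserved.
Moments of inertia: I_A = ½(45.0)(0.214)² = 1.030 kg·m²; I_B = ½(33.1)(0.322)² = 1.716 kg·m².
Taking A's sense as positive: L = (1.030)(44.0) = 45.34 kg·m²·rad/s.
Combined I = 1.030 + 1.716 = 2.746 kg·m².
ω_f = L / I = 45.34 / 2.746 = 16.51 rad/s.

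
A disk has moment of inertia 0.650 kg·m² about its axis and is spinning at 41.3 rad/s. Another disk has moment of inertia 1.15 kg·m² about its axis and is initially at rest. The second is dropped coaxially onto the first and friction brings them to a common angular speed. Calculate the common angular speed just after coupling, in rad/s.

|ω_f| ≈ 14.9 rad/s

The coupling torques are internal; angular momentum about the shared axis is conserved.
Taking A's sense as positive: L = (0.6500)(41.3) = 26.84 kg·m²·rad/s.
Combined I = 0.6500 + 1.150 = 1.800 kg·m².
ω_f = L / I = 26.84 / 1.800 = 14.91 rad/s.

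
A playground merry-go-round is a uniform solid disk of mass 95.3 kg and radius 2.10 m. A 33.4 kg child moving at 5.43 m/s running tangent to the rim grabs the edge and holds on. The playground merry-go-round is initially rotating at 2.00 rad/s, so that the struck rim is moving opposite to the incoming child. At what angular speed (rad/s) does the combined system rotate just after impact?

The axle reaction passes through the axle and exerts no torque about it; angular momentum about the axle is conserved through the impact.
I_p = ½(95.3)(2.10)² = 210.1 kg·m². Taking the sense of the child's angular momentum as positive, L_{child} = m v R = (33.4)(5.43)(2.10) = 380.9 kg·m²/s.
L_i = −I_p ω_p + m v R = −(210.1)(2.00) + 380.9 = -39.41 kg·m²/s.
After sticking, I_f = I_p + m R² = 210.1 + (33.4)(2.10)² = 357.4 kg·m².
ω_f = L_i / I_f = -39.41 / 357.4 = -0.1103 rad/s.

|ω_f| ≈ 0.110 rad/s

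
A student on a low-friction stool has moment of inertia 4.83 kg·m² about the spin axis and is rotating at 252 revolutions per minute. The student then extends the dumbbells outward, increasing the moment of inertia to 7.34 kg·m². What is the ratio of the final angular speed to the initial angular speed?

Angular momentum about the spin axis is conserved since the torque about it is zero.
ω₂/ω₁ = I₁/I₂ = 4.830 / 7.340 = 0.6580.

ω₂/ω₁ ≈ 0.658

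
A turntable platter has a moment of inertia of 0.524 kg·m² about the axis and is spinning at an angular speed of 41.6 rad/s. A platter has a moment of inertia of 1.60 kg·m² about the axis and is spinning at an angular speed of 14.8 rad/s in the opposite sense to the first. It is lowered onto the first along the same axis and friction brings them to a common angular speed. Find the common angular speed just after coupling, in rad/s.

The coupling torques are internal; angular momentum about the shared axis is conserved.
Taking A's sense as positive: L = (0.5240)(41.6) − (1.600)(14.8) = -1.882 kg·m²·rad/s.
Combined I = 0.5240 + 1.600 = 2.124 kg·m².
ω_f = L / I = -1.882 / 2.124 = -0.8859 rad/s.

|ω_f| ≈ 0.886 rad/s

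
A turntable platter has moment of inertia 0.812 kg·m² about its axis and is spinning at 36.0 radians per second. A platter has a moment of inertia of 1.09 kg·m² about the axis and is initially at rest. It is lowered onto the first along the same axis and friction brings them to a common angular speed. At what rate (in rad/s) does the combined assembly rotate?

No external torque acts about the common axis, so total angular momentum is conserved.
Taking A's sense as positive: L = (0.8120)(36.0) = 29.23 kg·m²·rad/s.
Combined I = 0.8120 + 1.090 = 1.902 kg·m².
ω_f = L / I = 29.23 / 1.902 = 15.37 rad/s.

|ω_f| ≈ 15.4 rad/s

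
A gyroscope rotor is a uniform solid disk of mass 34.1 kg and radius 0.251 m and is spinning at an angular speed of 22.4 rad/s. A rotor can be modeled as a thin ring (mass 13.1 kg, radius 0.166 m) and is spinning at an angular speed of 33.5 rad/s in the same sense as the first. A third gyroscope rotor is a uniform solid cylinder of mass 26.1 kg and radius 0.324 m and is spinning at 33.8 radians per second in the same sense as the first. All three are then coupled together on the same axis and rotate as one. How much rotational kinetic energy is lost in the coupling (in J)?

The coupling torques are internal; angular momentum about the shared axis is conserved.
Moments of inertia: I_A = ½(34.1)(0.251)² = 1.074 kg·m²; I_B = (13.1)(0.166)² = 0.3610 kg·m²; I_C = ½(26.1)(0.324)² = 1.370 kg·m².
Taking A's sense as positive: L = (1.074)(22.4) + (0.3610)(33.5) + (1.370)(33.8) = 82.46 kg·m²·rad/s.
Combined I = 1.074 + 0.3610 + 1.370 = 2.805 kg·m².
ω_f = L / I = 82.46 / 2.805 = 29.40 rad/s.
KE_i = ½ΣIω² = 1255 J; KE_f = ½(2.805)(29.40)² = 1212 J.

ΔKE lost ≈ 42.6 J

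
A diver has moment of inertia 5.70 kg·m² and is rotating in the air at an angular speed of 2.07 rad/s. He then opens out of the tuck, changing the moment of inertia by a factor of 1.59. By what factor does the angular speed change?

ω₂/ω₁ ≈ 0.629

No external torque acts about the spin axis, so angular momentum is conserved.
I₂ = 1.59 × 5.70 = 9.063 kg·m².
ω₂/ω₁ = I₁/I₂ = 5.700 / 9.063 = 0.6289.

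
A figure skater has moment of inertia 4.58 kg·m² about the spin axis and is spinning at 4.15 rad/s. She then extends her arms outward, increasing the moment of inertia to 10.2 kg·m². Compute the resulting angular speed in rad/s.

Angular momentum about the spin axis is conserved since the torque about it is zero.
ω₂ = I₁ω₁ / I₂ = (4.580)(4.15 rad/s) / (10.20) = 1.863 rad/s.

ω₂ ≈ 1.86 rad/s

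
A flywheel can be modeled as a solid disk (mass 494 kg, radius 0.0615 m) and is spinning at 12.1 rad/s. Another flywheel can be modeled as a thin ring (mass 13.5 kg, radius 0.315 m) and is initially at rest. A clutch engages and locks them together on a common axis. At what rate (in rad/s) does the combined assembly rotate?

No external torque acts about the common axis, so total angular momentum is conserved.
Moments of inertia: I_A = ½(494)(0.0615)² = 0.9342 kg·m²; I_B = (13.5)(0.315)² = 1.340 kg·m².
Taking A's sense as positive: L = (0.9342)(12.1) = 11.30 kg·m²·rad/s.
Combined I = 0.9342 + 1.340 = 2.274 kg·m².
ω_f = L / I = 11.30 / 2.274 = 4.972 rad/s.

|ω_f| ≈ 4.97 rad/s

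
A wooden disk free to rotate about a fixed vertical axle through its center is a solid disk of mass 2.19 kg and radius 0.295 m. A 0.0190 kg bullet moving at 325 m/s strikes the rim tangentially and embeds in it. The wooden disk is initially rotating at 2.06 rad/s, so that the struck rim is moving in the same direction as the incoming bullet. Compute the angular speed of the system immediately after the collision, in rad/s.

|ω_f| ≈ 20.8 rad/s

About the axle the impulsive forces during the collision are internal, so angular momentum about that axis is conserved.
I_p = ½(2.19)(0.295)² = 0.09529 kg·m². Taking the sense of the bullet's angular momentum as positive, L_{bullet} = m v R = (0.0190)(325)(0.295) = 1.822 kg·m²/s.
L_i = +I_p ω_p + m v R = +(0.09529)(2.06) + 1.822 = 2.018 kg·m²/s.
After sticking, I_f = I_p + m R² = 0.09529 + (0.0190)(0.295)² = 0.09695 kg·m².
ω_f = L_i / I_f = 2.018 / 0.09695 = 20.81 rad/s.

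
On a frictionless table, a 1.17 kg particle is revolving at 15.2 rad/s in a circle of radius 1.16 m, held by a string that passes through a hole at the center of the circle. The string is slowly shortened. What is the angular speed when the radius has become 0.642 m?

No torque about the axis ⇒ m r₁² ω₁ = m r₂² ω₂.
ω₂ = ω₁ (r₁/r₂)² = (15.2)(1.16/0.642)² = 49.62 rad/s.

ω₂ ≈ 49.6 rad/s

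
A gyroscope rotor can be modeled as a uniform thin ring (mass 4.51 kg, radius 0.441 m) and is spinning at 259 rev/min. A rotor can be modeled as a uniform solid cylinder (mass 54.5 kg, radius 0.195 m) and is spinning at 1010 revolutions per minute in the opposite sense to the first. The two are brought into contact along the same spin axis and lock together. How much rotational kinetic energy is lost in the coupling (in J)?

No external torque acts about the common axis, so total angular momentum is conserved.
Moments of inertia: I_A = (4.51)(0.441)² = 0.8771 kg·m²; I_B = ½(54.5)(0.195)² = 1.036 kg·m².
Taking A's sense as positive: L = (0.8771)(259) − (1.036)(1010) = -819.4 kg·m²·rpm.
Combined I = 0.8771 + 1.036 = 1.913 kg·m².
ω_f = L / I = -819.4 / 1.913 = -428.3 rpm.
KE_i = ½ΣIω² = 6118 J; KE_f = ½(1.913)(44.85)² = 1924 J.

ΔKE lost ≈ 4190 J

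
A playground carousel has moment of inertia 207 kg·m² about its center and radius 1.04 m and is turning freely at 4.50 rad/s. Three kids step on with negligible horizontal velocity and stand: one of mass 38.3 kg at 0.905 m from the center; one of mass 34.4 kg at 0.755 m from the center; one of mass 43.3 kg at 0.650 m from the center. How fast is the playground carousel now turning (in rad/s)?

No external torque acts about the center; L_before = L_after.
Added inertia Σmr² = (38.3)(0.905)² + (34.4)(0.755)² + (43.3)(0.650)² = 69.27 kg·m²; I_f = 207.0 + 69.27 = 276.3 kg·m².
ω_f = I_p ω_i / I_f = (207.0)(4.50) / 276.3 = 3.372 rad/s.

ω_f ≈ 3.37 rad/s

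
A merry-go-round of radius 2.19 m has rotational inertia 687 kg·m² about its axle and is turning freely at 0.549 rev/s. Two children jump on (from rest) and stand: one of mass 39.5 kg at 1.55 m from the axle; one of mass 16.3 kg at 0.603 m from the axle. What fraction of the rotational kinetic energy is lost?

fraction ≈ 0.128

No external torque acts about the axle; L_before = L_after.
Added inertia Σmr² = (39.5)(1.55)² + (16.3)(0.603)² = 100.8 kg·m²; I_f = 687.0 + 100.8 = 787.8 kg·m².
ω_f = I_p ω_i / I_f = (687.0)(0.549) / 787.8 = 0.4787 rev/s.
KE_i = ½(687.0)(3.449 rad/s)² = 4087 J; KE_f = ½(787.8)(3.008)² = 3564 J.
Fraction lost = 0.1280.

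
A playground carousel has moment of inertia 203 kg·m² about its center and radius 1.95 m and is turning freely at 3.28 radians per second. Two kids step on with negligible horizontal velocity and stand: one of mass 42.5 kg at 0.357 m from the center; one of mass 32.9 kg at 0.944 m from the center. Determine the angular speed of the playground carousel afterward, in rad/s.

No external torque acts about the center; L_before = L_after.
Added inertia Σmr² = (42.5)(0.357)² + (32.9)(0.944)² = 34.73 kg·m²; I_f = 203.0 + 34.73 = 237.7 kg·m².
ω_f = I_p ω_i / I_f = (203.0)(3.28) / 237.7 = 2.801 rad/s.

ω_f ≈ 2.80 rad/s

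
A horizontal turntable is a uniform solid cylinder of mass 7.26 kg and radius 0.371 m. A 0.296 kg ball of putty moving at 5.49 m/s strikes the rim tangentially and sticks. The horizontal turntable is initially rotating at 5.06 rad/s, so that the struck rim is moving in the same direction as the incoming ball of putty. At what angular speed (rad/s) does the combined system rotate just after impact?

|ω_f| ≈ 5.79 rad/s

The axle reaction passes through the axle and exerts no torque about it; angular momentum about the axle is conserved through the impact.
I_p = ½(7.26)(0.371)² = 0.4996 kg·m². Taking the sense of the ball of putty's angular momentum as positive, L_{ball} = m v R = (0.296)(5.49)(0.371) = 0.6029 kg·m²/s.
L_i = +I_p ω_p + m v R = +(0.4996)(5.06) + 0.6029 = 3.131 kg·m²/s.
After sticking, I_f = I_p + m R² = 0.4996 + (0.296)(0.371)² = 0.5404 kg·m².
ω_f = L_i / I_f = 3.131 / 0.5404 = 5.794 rad/s.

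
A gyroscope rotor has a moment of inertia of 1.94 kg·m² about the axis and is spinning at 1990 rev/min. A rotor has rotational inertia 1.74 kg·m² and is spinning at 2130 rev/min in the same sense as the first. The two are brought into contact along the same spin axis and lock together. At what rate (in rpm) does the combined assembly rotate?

No external torque acts about the common axis, so total angular momentum is conserved.
Taking A's sense as positive: L = (1.940)(1990) + (1.740)(2130) = 7567 kg·m²·rpm.
Combined I = 1.940 + 1.740 = 3.680 kg·m².
ω_f = L / I = 7567 / 3.680 = 2056 rpm.

|ω_f| ≈ 2060 rpm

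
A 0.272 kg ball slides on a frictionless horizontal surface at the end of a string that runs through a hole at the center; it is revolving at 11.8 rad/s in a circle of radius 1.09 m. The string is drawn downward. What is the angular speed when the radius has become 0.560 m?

The constraining force is radial, so m r² ω about the center is conserved.
ω₂ = ω₁ (r₁/r₂)² = (11.8)(1.09/0.560)² = 44.71 rad/s.

ω₂ ≈ 44.7 rad/s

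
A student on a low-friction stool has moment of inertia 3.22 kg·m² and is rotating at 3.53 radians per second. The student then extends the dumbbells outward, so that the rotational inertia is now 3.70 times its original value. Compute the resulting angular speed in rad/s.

With no external torque about the axis, L is conserved: I₁ω₁ = I₂ω₂.
I₂ = 3.70 × 3.22 = 11.91 kg·m².
ω₂ = I₁ω₁ / I₂ = (3.220)(3.53 rad/s) / (11.91) = 0.9541 rad/s.

ω₂ ≈ 0.954 rad/s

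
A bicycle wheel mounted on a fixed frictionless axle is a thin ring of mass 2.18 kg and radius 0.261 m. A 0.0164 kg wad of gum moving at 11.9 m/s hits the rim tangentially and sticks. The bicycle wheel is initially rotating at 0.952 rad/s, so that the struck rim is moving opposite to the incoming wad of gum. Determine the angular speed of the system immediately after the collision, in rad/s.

|ω_f| ≈ 0.604 rad/s

About the axle the impulsive forces during the collision are internal, so angular momentum about that axis is conserved.
I_p = (2.18)(0.261)² = 0.1485 kg·m². Taking the sense of the wad of gum's angular momentum as positive, L_{wad} = m v R = (0.0164)(11.9)(0.261) = 0.05094 kg·m²/s.
L_i = −I_p ω_p + m v R = −(0.1485)(0.952) + 0.05094 = -0.09044 kg·m²/s.
After sticking, I_f = I_p + m R² = 0.1485 + (0.0164)(0.261)² = 0.1496 kg·m².
ω_f = L_i / I_f = -0.09044 / 0.1496 = -0.6045 rad/s.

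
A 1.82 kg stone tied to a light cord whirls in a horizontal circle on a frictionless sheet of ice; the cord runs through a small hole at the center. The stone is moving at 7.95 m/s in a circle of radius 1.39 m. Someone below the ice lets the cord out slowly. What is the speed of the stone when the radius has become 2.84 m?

Central (radial) force ⇒ zero torque about the center ⇒ m v r is constant.
v₂ = v₁ r₁ / r₂ = (7.95)(1.39) / (2.84) = 3.891 m/s.

v₂ ≈ 3.89 m/s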